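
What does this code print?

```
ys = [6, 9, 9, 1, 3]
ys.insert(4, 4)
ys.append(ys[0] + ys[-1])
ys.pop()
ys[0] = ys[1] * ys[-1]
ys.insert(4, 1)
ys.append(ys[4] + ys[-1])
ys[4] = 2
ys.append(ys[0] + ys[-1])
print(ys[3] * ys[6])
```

insert 4 at 4 → [6, 9, 9, 1, 4, 3]
append ys[0]+ys[-1] = 6+3 = 9 → [6, 9, 9, 1, 4, 3, 9]
pop() removes 9 → [6, 9, 9, 1, 4, 3]
ys[0] = ys[1]*ys[-1] = 9*3 = 27 → [27, 9, 9, 1, 4, 3]
insert 1 at 4 → [27, 9, 9, 1, 1, 4, 3]
append ys[4]+ys[-1] = 1+3 = 4 → [27, 9, 9, 1, 1, 4, 3, 4]
ys[4] = 2 → [27, 9, 9, 1, 2, 4, 3, 4]
append ys[0]+ys[-1] = 27+4 = 31 → [27, 9, 9, 1, 2, 4, 3, 4, 31]
ys[3]*ys[6] = 1*3 = 3

3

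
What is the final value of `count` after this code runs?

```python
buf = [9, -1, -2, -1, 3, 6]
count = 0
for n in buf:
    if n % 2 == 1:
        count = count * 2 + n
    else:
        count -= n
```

n=9: odd, count = 0*2+9 = 9
n=-1: odd, count = 9*2+(-1) = 17
n=-2: not odd, count = 17-(-2) = 19
n=-1: odd, count = 19*2+(-1) = 37
n=3: odd, count = 37*2+3 = 77
n=6: not odd, count = 77-6 = 71

71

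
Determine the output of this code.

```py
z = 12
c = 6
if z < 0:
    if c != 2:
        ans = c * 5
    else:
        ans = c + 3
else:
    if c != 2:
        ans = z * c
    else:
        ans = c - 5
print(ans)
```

72

z=12, c=6
z < 0 is False; c != 2 is True
→ ans = z * c = 72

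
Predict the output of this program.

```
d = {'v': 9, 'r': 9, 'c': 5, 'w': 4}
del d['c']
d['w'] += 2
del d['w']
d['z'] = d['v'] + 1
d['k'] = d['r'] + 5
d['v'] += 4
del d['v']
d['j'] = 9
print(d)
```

del 'c' → {'v': 9, 'r': 9, 'w': 4}
d['w'] = 4+2 = 6 → {'v': 9, 'r': 9, 'w': 6}
del 'w' → {'v': 9, 'r': 9}
d['z'] = d['v']+1 = 10 → {'v': 9, 'r': 9, 'z': 10}
d['k'] = d['r']+5 = 14 → {'v': 9, 'r': 9, 'z': 10, 'k': 14}
d['v'] = 9+4 = 13 → {'v': 13, 'r': 9, 'z': 10, 'k': 14}
del 'v' → {'r': 9, 'z': 10, 'k': 14}
d['j'] = 9 → {'r': 9, 'z': 10, 'k': 14, 'j': 9}

{'r': 9, 'z': 10, 'k': 14, 'j': 9}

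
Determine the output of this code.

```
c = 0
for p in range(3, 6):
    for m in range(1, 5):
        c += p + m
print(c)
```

78

p=3,m=1: c = 0+4 = 4
p=3,m=2: c = 4+5 = 9
p=3,m=3: c = 9+6 = 15
p=3,m=4: c = 15+7 = 22
p=4,m=1: c = 22+5 = 27
p=4,m=2: c = 27+6 = 33
p=4,m=3: c = 33+7 = 40
p=4,m=4: c = 40+8 = 48
p=5,m=1: c = 48+6 = 54
p=5,m=2: c = 54+7 = 61
p=5,m=3: c = 61+8 = 69
p=5,m=4: c = 69+9 = 78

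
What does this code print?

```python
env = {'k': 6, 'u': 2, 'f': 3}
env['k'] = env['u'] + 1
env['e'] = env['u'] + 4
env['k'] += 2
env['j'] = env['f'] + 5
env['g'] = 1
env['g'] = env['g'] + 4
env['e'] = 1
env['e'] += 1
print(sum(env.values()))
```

env['k'] = env['u']+1 = 3 → {'k': 3, 'u': 2, 'f': 3}
env['e'] = env['u']+4 = 6 → {'k': 3, 'u': 2, 'f': 3, 'e': 6}
env['k'] = 3+2 = 5 → {'k': 5, 'u': 2, 'f': 3, 'e': 6}
env['j'] = env['f']+5 = 8 → {'k': 5, 'u': 2, 'f': 3, 'e': 6, 'j': 8}
env['g'] = 1 → {'k': 5, 'u': 2, 'f': 3, 'e': 6, 'j': 8, 'g': 1}
env['g'] = env['g']+4 = 5 → {'k': 5, 'u': 2, 'f': 3, 'e': 6, 'j': 8, 'g': 5}
env['e'] = 1 → {'k': 5, 'u': 2, 'f': 3, 'e': 1, 'j': 8, 'g': 5}
env['e'] = 1+1 = 2 → {'k': 5, 'u': 2, 'f': 3, 'e': 2, 'j': 8, 'g': 5}
sum of values = 25

25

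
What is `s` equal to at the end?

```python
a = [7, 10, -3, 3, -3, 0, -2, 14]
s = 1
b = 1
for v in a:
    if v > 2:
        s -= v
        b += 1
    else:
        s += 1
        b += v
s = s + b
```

-32

v=7: >2, s = 1-7 = -6; b=2
v=10: >2, s = (-6)-10 = -16; b=3
v=-3: not >2, s = (-16)+1 = -15; b=0
v=3: >2, s = (-15)-3 = -18; b=1
v=-3: not >2, s = (-18)+1 = -17; b=-2
v=0: not >2, s = (-17)+1 = -16; b=-2
v=-2: not >2, s = (-16)+1 = -15; b=-4
v=14: >2, s = (-15)-14 = -29; b=-3
s+b = (-29)+(-3) = -32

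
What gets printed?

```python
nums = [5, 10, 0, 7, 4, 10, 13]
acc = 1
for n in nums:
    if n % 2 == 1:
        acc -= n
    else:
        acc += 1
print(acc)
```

n=5: odd, acc = 1-5 = -4
n=10: not odd, acc = (-4)+1 = -3
n=0: not odd, acc = (-3)+1 = -2
n=7: odd, acc = (-2)-7 = -9
n=4: not odd, acc = (-9)+1 = -8
n=10: not odd, acc = (-8)+1 = -7
n=13: odd, acc = (-7)-13 = -20

-20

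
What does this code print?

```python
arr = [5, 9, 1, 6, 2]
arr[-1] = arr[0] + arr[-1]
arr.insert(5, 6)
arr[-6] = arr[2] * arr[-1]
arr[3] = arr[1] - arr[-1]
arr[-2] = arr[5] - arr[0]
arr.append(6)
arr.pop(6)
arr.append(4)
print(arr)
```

[6, 9, 1, 3, 0, 6, 4]

arr[-1] = arr[0]+arr[-1] = 5+2 = 7 → [5, 9, 1, 6, 7]
insert 6 at 5 → [5, 9, 1, 6, 7, 6]
arr[-6] = arr[2]*arr[-1] = 1*6 = 6 → [6, 9, 1, 6, 7, 6]
arr[3] = arr[1]-arr[-1] = 9-6 = 3 → [6, 9, 1, 3, 7, 6]
arr[-2] = arr[5]-arr[0] = 6-6 = 0 → [6, 9, 1, 3, 0, 6]
append 6 → [6, 9, 1, 3, 0, 6, 6]
pop(6) removes 6 → [6, 9, 1, 3, 0, 6]
append 4 → [6, 9, 1, 3, 0, 6, 4]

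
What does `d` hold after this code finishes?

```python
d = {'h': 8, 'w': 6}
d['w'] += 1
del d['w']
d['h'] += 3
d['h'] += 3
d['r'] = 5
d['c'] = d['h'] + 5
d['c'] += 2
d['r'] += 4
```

{'h': 14, 'r': 9, 'c': 21}

d['w'] = 6+1 = 7 → {'h': 8, 'w': 7}
del 'w' → {'h': 8}
d['h'] = 8+3 = 11 → {'h': 11}
d['h'] = 11+3 = 14 → {'h': 14}
d['r'] = 5 → {'h': 14, 'r': 5}
d['c'] = d['h']+5 = 19 → {'h': 14, 'r': 5, 'c': 19}
d['c'] = 19+2 = 21 → {'h': 14, 'r': 5, 'c': 21}
d['r'] = 5+4 = 9 → {'h': 14, 'r': 9, 'c': 21}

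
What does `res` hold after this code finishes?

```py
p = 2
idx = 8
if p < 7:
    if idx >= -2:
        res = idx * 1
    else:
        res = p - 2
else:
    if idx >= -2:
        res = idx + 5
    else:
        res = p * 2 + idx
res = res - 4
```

4

p=2, idx=8
p < 7 is True; idx >= -2 is True
→ res = idx * 1 = 8
res = 8-4 = 4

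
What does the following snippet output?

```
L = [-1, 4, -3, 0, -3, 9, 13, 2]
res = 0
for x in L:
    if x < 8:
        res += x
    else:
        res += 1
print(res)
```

1

x=-1: <8, res = 0+(-1) = -1
x=4: <8, res = (-1)+4 = 3
x=-3: <8, res = 3+(-3) = 0
x=0: <8, res = 0+0 = 0
x=-3: <8, res = 0+(-3) = -3
x=9: not <8, res = (-3)+1 = -2
x=13: not <8, res = (-2)+1 = -1
x=2: <8, res = (-1)+2 = 1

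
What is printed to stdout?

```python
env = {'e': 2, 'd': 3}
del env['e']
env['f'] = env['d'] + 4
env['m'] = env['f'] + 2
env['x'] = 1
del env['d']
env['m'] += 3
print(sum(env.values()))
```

20

del 'e' → {'d': 3}
env['f'] = env['d']+4 = 7 → {'d': 3, 'f': 7}
env['m'] = env['f']+2 = 9 → {'d': 3, 'f': 7, 'm': 9}
env['x'] = 1 → {'d': 3, 'f': 7, 'm': 9, 'x': 1}
del 'd' → {'f': 7, 'm': 9, 'x': 1}
env['m'] = 9+3 = 12 → {'f': 7, 'm': 12, 'x': 1}
sum of values = 20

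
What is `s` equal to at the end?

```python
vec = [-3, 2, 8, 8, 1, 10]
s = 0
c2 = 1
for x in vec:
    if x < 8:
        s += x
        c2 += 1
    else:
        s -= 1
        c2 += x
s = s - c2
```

x=-3: <8, s = 0+(-3) = -3; c2=2
x=2: <8, s = (-3)+2 = -1; c2=3
x=8: not <8, s = (-1)-1 = -2; c2=11
x=8: not <8, s = (-2)-1 = -3; c2=19
x=1: <8, s = (-3)+1 = -2; c2=20
x=10: not <8, s = (-2)-1 = -3; c2=30
s-c2 = (-3)-30 = -33

-33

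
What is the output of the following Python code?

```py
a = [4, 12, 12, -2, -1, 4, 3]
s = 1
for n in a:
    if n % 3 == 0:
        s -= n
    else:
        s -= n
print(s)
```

-31

n=4: not %3==0, s = 1-4 = -3
n=12: %3==0, s = (-3)-12 = -15
n=12: %3==0, s = (-15)-12 = -27
n=-2: not %3==0, s = (-27)-(-2) = -25
n=-1: not %3==0, s = (-25)-(-1) = -24
n=4: not %3==0, s = (-24)-4 = -28
n=3: %3==0, s = (-28)-3 = -31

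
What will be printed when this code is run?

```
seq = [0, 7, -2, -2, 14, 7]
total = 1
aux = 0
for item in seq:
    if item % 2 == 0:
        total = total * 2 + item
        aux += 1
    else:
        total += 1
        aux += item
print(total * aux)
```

486

item=0: even, total = 1*2+0 = 2; aux=1
item=7: not even, total = 2+1 = 3; aux=8
item=-2: even, total = 3*2+(-2) = 4; aux=9
item=-2: even, total = 4*2+(-2) = 6; aux=10
item=14: even, total = 6*2+14 = 26; aux=11
item=7: not even, total = 26+1 = 27; aux=18
total*aux = 27*18 = 486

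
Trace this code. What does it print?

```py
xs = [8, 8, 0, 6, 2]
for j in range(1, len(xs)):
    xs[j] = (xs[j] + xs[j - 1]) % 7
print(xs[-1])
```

j=1: xs[1] = (8+8)%7 = 2 → [8, 2, 0, 6, 2]
j=2: xs[2] = (0+2)%7 = 2 → [8, 2, 2, 6, 2]
j=3: xs[3] = (6+2)%7 = 1 → [8, 2, 2, 1, 2]
j=4: xs[4] = (2+1)%7 = 3 → [8, 2, 2, 1, 3]

3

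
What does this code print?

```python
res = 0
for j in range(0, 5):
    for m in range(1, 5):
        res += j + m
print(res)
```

90

j=0,m=1: res = 0+1 = 1
j=0,m=2: res = 1+2 = 3
j=0,m=3: res = 3+3 = 6
j=0,m=4: res = 6+4 = 10
j=1,m=1: res = 10+2 = 12
j=1,m=2: res = 12+3 = 15
j=1,m=3: res = 15+4 = 19
j=1,m=4: res = 19+5 = 24
j=2,m=1: res = 24+3 = 27
j=2,m=2: res = 27+4 = 31
j=2,m=3: res = 31+5 = 36
j=2,m=4: res = 36+6 = 42
j=3,m=1: res = 42+4 = 46
j=3,m=2: res = 46+5 = 51
j=3,m=3: res = 51+6 = 57
j=3,m=4: res = 57+7 = 64
j=4,m=1: res = 64+5 = 69
j=4,m=2: res = 69+6 = 75
j=4,m=3: res = 75+7 = 82
j=4,m=4: res = 82+8 = 90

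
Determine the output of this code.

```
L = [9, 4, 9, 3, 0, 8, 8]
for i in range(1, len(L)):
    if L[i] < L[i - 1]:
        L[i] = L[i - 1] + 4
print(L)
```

i=1: 4<9, L[1] = 9+4 = 13 → [9, 13, 9, 3, 0, 8, 8]
i=2: 9<13, L[2] = 13+4 = 17 → [9, 13, 17, 3, 0, 8, 8]
i=3: 3<17, L[3] = 17+4 = 21 → [9, 13, 17, 21, 0, 8, 8]
i=4: 0<21, L[4] = 21+4 = 25 → [9, 13, 17, 21, 25, 8, 8]
i=5: 8<25, L[5] = 25+4 = 29 → [9, 13, 17, 21, 25, 29, 8]
i=6: 8<29, L[6] = 29+4 = 33 → [9, 13, 17, 21, 25, 29, 33]

[9, 13, 17, 21, 25, 29, 33]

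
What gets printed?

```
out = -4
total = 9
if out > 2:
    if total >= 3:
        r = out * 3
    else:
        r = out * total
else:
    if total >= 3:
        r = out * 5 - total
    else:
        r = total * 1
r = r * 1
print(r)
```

out=-4, total=9
out > 2 is False; total >= 3 is True
→ r = out * 5 - total = -29
r = (-29)*1 = -29

-29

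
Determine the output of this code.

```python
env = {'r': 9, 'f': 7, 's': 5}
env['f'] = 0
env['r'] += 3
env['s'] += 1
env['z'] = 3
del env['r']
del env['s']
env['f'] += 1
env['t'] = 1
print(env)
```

env['f'] = 0 → {'r': 9, 'f': 0, 's': 5}
env['r'] = 9+3 = 12 → {'r': 12, 'f': 0, 's': 5}
env['s'] = 5+1 = 6 → {'r': 12, 'f': 0, 's': 6}
env['z'] = 3 → {'r': 12, 'f': 0, 's': 6, 'z': 3}
del 'r' → {'f': 0, 's': 6, 'z': 3}
del 's' → {'f': 0, 'z': 3}
env['f'] = 0+1 = 1 → {'f': 1, 'z': 3}
env['t'] = 1 → {'f': 1, 'z': 3, 't': 1}

{'f': 1, 'z': 3, 't': 1}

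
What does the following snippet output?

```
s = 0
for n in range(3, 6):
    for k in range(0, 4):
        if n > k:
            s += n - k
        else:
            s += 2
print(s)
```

n=3,k=0: 3>0, s = 0+3 = 3
n=3,k=1: 3>1, s = 3+2 = 5
n=3,k=2: 3>2, s = 5+1 = 6
n=3,k=3: not 3>3, s = 6+2 = 8
n=4,k=0: 4>0, s = 8+4 = 12
n=4,k=1: 4>1, s = 12+3 = 15
n=4,k=2: 4>2, s = 15+2 = 17
n=4,k=3: 4>3, s = 17+1 = 18
n=5,k=0: 5>0, s = 18+5 = 23
n=5,k=1: 5>1, s = 23+4 = 27
n=5,k=2: 5>2, s = 27+3 = 30
n=5,k=3: 5>3, s = 30+2 = 32

32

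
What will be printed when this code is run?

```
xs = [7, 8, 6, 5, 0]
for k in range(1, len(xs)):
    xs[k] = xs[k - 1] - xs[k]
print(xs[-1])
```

-12

k=1: xs[1] = 7-8 = -1 → [7, -1, 6, 5, 0]
k=2: xs[2] = (-1)-6 = -7 → [7, -1, -7, 5, 0]
k=3: xs[3] = (-7)-5 = -12 → [7, -1, -7, -12, 0]
k=4: xs[4] = (-12)-0 = -12 → [7, -1, -7, -12, -12]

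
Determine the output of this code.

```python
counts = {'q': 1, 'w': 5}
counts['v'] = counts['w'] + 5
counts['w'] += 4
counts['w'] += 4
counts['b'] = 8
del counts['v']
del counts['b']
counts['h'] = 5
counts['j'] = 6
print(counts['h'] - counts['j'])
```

-1

counts['v'] = counts['w']+5 = 10 → {'q': 1, 'w': 5, 'v': 10}
counts['w'] = 5+4 = 9 → {'q': 1, 'w': 9, 'v': 10}
counts['w'] = 9+4 = 13 → {'q': 1, 'w': 13, 'v': 10}
counts['b'] = 8 → {'q': 1, 'w': 13, 'v': 10, 'b': 8}
del 'v' → {'q': 1, 'w': 13, 'b': 8}
del 'b' → {'q': 1, 'w': 13}
counts['h'] = 5 → {'q': 1, 'w': 13, 'h': 5}
counts['j'] = 6 → {'q': 1, 'w': 13, 'h': 5, 'j': 6}
counts['h']-counts['j'] = 5-6 = -1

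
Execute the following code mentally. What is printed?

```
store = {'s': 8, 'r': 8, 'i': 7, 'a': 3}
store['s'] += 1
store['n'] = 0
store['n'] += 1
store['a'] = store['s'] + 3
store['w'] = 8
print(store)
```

{'s': 9, 'r': 8, 'i': 7, 'a': 12, 'n': 1, 'w': 8}

store['s'] = 8+1 = 9 → {'s': 9, 'r': 8, 'i': 7, 'a': 3}
store['n'] = 0 → {'s': 9, 'r': 8, 'i': 7, 'a': 3, 'n': 0}
store['n'] = 0+1 = 1 → {'s': 9, 'r': 8, 'i': 7, 'a': 3, 'n': 1}
store['a'] = store['s']+3 = 12 → {'s': 9, 'r': 8, 'i': 7, 'a': 12, 'n': 1}
store['w'] = 8 → {'s': 9, 'r': 8, 'i': 7, 'a': 12, 'n': 1, 'w': 8}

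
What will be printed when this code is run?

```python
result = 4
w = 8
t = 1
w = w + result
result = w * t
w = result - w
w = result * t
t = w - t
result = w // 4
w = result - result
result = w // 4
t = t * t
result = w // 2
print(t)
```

w = 8+4 = 12
result = 12*1 = 12
w = 12-12 = 0
w = 12*1 = 12
t = 12-1 = 11
result = 12//4 = 3
w = 3-3 = 0
result = 0//4 = 0
t = 11*11 = 121
result = 0//2 = 0

121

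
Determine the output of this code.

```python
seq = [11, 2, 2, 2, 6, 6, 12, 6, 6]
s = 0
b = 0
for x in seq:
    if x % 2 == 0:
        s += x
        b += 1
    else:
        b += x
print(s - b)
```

23

x=11: not even; b=11
x=2: even, s = 0+2 = 2; b=12
x=2: even, s = 2+2 = 4; b=13
x=2: even, s = 4+2 = 6; b=14
x=6: even, s = 6+6 = 12; b=15
x=6: even, s = 12+6 = 18; b=16
x=12: even, s = 18+12 = 30; b=17
x=6: even, s = 30+6 = 36; b=18
x=6: even, s = 36+6 = 42; b=19
s-b = 42-19 = 23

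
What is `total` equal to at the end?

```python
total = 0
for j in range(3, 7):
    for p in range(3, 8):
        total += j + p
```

190

j=3,p=3: total = 0+6 = 6
j=3,p=4: total = 6+7 = 13
j=3,p=5: total = 13+8 = 21
j=3,p=6: total = 21+9 = 30
j=3,p=7: total = 30+10 = 40
j=4,p=3: total = 40+7 = 47
j=4,p=4: total = 47+8 = 55
j=4,p=5: total = 55+9 = 64
j=4,p=6: total = 64+10 = 74
j=4,p=7: total = 74+11 = 85
j=5,p=3: total = 85+8 = 93
j=5,p=4: total = 93+9 = 102
j=5,p=5: total = 102+10 = 112
j=5,p=6: total = 112+11 = 123
j=5,p=7: total = 123+12 = 135
j=6,p=3: total = 135+9 = 144
j=6,p=4: total = 144+10 = 154
j=6,p=5: total = 154+11 = 165
j=6,p=6: total = 165+12 = 177
j=6,p=7: total = 177+13 = 190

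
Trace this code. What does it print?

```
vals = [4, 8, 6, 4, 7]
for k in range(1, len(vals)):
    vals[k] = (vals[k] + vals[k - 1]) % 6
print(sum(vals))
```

13

k=1: vals[1] = (8+4)%6 = 0 → [4, 0, 6, 4, 7]
k=2: vals[2] = (6+0)%6 = 0 → [4, 0, 0, 4, 7]
k=3: vals[3] = (4+0)%6 = 4 → [4, 0, 0, 4, 7]
k=4: vals[4] = (7+4)%6 = 5 → [4, 0, 0, 4, 5]
sum = 13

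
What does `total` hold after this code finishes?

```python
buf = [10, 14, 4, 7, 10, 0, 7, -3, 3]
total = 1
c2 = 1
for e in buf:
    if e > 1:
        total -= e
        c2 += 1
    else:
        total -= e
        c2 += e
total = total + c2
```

e=10: >1, total = 1-10 = -9; c2=2
e=14: >1, total = (-9)-14 = -23; c2=3
e=4: >1, total = (-23)-4 = -27; c2=4
e=7: >1, total = (-27)-7 = -34; c2=5
e=10: >1, total = (-34)-10 = -44; c2=6
e=0: not >1, total = (-44)-0 = -44; c2=6
e=7: >1, total = (-44)-7 = -51; c2=7
e=-3: not >1, total = (-51)-(-3) = -48; c2=4
e=3: >1, total = (-48)-3 = -51; c2=5
total+c2 = (-51)+5 = -46

-46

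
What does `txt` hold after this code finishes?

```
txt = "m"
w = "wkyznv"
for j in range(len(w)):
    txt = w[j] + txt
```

j=0: prepend 'w' → 'wm'
j=1: prepend 'k' → 'kwm'
j=2: prepend 'y' → 'ykwm'
j=3: prepend 'z' → 'zykwm'
j=4: prepend 'n' → 'nzykwm'
j=5: prepend 'v' → 'vnzykwm'

'vnzykwm'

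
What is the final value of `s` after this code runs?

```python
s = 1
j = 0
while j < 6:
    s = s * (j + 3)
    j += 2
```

j=0: s = 1*3 = 3
j=2: s = 3*5 = 15
j=4: s = 15*7 = 105

105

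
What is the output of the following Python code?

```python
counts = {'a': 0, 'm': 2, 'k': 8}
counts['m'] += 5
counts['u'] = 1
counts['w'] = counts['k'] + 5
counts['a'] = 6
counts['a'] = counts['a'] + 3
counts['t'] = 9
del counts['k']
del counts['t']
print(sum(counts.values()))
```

counts['m'] = 2+5 = 7 → {'a': 0, 'm': 7, 'k': 8}
counts['u'] = 1 → {'a': 0, 'm': 7, 'k': 8, 'u': 1}
counts['w'] = counts['k']+5 = 13 → {'a': 0, 'm': 7, 'k': 8, 'u': 1, 'w': 13}
counts['a'] = 6 → {'a': 6, 'm': 7, 'k': 8, 'u': 1, 'w': 13}
counts['a'] = counts['a']+3 = 9 → {'a': 9, 'm': 7, 'k': 8, 'u': 1, 'w': 13}
counts['t'] = 9 → {'a': 9, 'm': 7, 'k': 8, 'u': 1, 'w': 13, 't': 9}
del 'k' → {'a': 9, 'm': 7, 'u': 1, 'w': 13, 't': 9}
del 't' → {'a': 9, 'm': 7, 'u': 1, 'w': 13}
sum of values = 30

30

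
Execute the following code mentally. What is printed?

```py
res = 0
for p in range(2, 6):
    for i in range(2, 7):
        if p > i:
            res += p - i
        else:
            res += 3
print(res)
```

p=2,i=2: not 2>2, res = 0+3 = 3
p=2,i=3: not 2>3, res = 3+3 = 6
p=2,i=4: not 2>4, res = 6+3 = 9
p=2,i=5: not 2>5, res = 9+3 = 12
p=2,i=6: not 2>6, res = 12+3 = 15
p=3,i=2: 3>2, res = 15+1 = 16
p=3,i=3: not 3>3, res = 16+3 = 19
p=3,i=4: not 3>4, res = 19+3 = 22
p=3,i=5: not 3>5, res = 22+3 = 25
p=3,i=6: not 3>6, res = 25+3 = 28
p=4,i=2: 4>2, res = 28+2 = 30
p=4,i=3: 4>3, res = 30+1 = 31
p=4,i=4: not 4>4, res = 31+3 = 34
p=4,i=5: not 4>5, res = 34+3 = 37
p=4,i=6: not 4>6, res = 37+3 = 40
p=5,i=2: 5>2, res = 40+3 = 43
p=5,i=3: 5>3, res = 43+2 = 45
p=5,i=4: 5>4, res = 45+1 = 46
p=5,i=5: not 5>5, res = 46+3 = 49
p=5,i=6: not 5>6, res = 49+3 = 52

52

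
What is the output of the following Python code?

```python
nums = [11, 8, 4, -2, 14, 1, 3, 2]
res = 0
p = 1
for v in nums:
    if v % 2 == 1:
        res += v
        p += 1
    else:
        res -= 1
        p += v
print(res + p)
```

v=11: odd, res = 0+11 = 11; p=2
v=8: not odd, res = 11-1 = 10; p=10
v=4: not odd, res = 10-1 = 9; p=14
v=-2: not odd, res = 9-1 = 8; p=12
v=14: not odd, res = 8-1 = 7; p=26
v=1: odd, res = 7+1 = 8; p=27
v=3: odd, res = 8+3 = 11; p=28
v=2: not odd, res = 11-1 = 10; p=30
res+p = 10+30 = 40

40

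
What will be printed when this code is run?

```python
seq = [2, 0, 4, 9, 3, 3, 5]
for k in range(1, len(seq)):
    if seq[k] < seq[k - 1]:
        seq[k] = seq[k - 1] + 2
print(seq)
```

k=1: 0<2, seq[1] = 2+2 = 4 → [2, 4, 4, 9, 3, 3, 5]
k=2: 4>=4, unchanged → [2, 4, 4, 9, 3, 3, 5]
k=3: 9>=4, unchanged → [2, 4, 4, 9, 3, 3, 5]
k=4: 3<9, seq[4] = 9+2 = 11 → [2, 4, 4, 9, 11, 3, 5]
k=5: 3<11, seq[5] = 11+2 = 13 → [2, 4, 4, 9, 11, 13, 5]
k=6: 5<13, seq[6] = 13+2 = 15 → [2, 4, 4, 9, 11, 13, 15]

[2, 4, 4, 9, 11, 13, 15]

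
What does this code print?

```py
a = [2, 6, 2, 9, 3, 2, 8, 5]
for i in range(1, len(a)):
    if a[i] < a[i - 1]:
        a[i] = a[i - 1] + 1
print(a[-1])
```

13

i=1: 6>=2, unchanged → [2, 6, 2, 9, 3, 2, 8, 5]
i=2: 2<6, a[2] = 6+1 = 7 → [2, 6, 7, 9, 3, 2, 8, 5]
i=3: 9>=7, unchanged → [2, 6, 7, 9, 3, 2, 8, 5]
i=4: 3<9, a[4] = 9+1 = 10 → [2, 6, 7, 9, 10, 2, 8, 5]
i=5: 2<10, a[5] = 10+1 = 11 → [2, 6, 7, 9, 10, 11, 8, 5]
i=6: 8<11, a[6] = 11+1 = 12 → [2, 6, 7, 9, 10, 11, 12, 5]
i=7: 5<12, a[7] = 12+1 = 13 → [2, 6, 7, 9, 10, 11, 12, 13]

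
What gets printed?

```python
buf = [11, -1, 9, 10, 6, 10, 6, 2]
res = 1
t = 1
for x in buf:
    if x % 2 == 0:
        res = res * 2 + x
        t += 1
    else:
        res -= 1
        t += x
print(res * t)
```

4950

x=11: not even, res = 1-1 = 0; t=12
x=-1: not even, res = 0-1 = -1; t=11
x=9: not even, res = (-1)-1 = -2; t=20
x=10: even, res = (-2)*2+10 = 6; t=21
x=6: even, res = 6*2+6 = 18; t=22
x=10: even, res = 18*2+10 = 46; t=23
x=6: even, res = 46*2+6 = 98; t=24
x=2: even, res = 98*2+2 = 198; t=25
res*t = 198*25 = 4950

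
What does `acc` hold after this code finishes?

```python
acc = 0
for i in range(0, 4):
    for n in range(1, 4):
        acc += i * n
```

i=0,n=1: acc = 0+0 = 0
i=0,n=2: acc = 0+0 = 0
i=0,n=3: acc = 0+0 = 0
i=1,n=1: acc = 0+1 = 1
i=1,n=2: acc = 1+2 = 3
i=1,n=3: acc = 3+3 = 6
i=2,n=1: acc = 6+2 = 8
i=2,n=2: acc = 8+4 = 12
i=2,n=3: acc = 12+6 = 18
i=3,n=1: acc = 18+3 = 21
i=3,n=2: acc = 21+6 = 27
i=3,n=3: acc = 27+9 = 36

36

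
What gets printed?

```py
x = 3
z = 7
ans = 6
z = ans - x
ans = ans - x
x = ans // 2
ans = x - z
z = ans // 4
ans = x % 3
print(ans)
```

z = 6-3 = 3
ans = 6-3 = 3
x = 3//2 = 1
ans = 1-3 = -2
z = (-2)//4 = -1
ans = 1%3 = 1

1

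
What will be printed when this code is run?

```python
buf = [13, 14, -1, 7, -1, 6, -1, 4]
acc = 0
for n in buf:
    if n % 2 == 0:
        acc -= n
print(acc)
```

n=13: not even
n=14: even, acc = 0-14 = -14
n=-1: not even
n=7: not even
n=-1: not even
n=6: even, acc = (-14)-6 = -20
n=-1: not even
n=4: even, acc = (-20)-4 = -24

-24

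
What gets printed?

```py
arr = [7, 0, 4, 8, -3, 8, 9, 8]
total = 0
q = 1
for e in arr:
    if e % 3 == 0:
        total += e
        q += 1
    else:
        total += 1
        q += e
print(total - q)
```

-28

e=7: not %3==0, total = 0+1 = 1; q=8
e=0: %3==0, total = 1+0 = 1; q=9
e=4: not %3==0, total = 1+1 = 2; q=13
e=8: not %3==0, total = 2+1 = 3; q=21
e=-3: %3==0, total = 3+(-3) = 0; q=22
e=8: not %3==0, total = 0+1 = 1; q=30
e=9: %3==0, total = 1+9 = 10; q=31
e=8: not %3==0, total = 10+1 = 11; q=39
total-q = 11-39 = -28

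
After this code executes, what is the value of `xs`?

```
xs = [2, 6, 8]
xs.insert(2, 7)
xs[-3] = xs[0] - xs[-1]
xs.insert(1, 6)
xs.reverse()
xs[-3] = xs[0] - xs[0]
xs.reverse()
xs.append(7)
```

[2, 6, 0, 7, 8, 7]

insert 7 at 2 → [2, 6, 7, 8]
xs[-3] = xs[0]-xs[-1] = 2-8 = -6 → [2, -6, 7, 8]
insert 6 at 1 → [2, 6, -6, 7, 8]
reverse → [8, 7, -6, 6, 2]
xs[-3] = xs[0]-xs[0] = 8-8 = 0 → [8, 7, 0, 6, 2]
reverse → [2, 6, 0, 7, 8]
append 7 → [2, 6, 0, 7, 8, 7]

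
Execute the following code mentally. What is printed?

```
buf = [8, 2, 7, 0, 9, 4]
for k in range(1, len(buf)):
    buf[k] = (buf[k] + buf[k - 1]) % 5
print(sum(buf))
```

k=1: buf[1] = (2+8)%5 = 0 → [8, 0, 7, 0, 9, 4]
k=2: buf[2] = (7+0)%5 = 2 → [8, 0, 2, 0, 9, 4]
k=3: buf[3] = (0+2)%5 = 2 → [8, 0, 2, 2, 9, 4]
k=4: buf[4] = (9+2)%5 = 1 → [8, 0, 2, 2, 1, 4]
k=5: buf[5] = (4+1)%5 = 0 → [8, 0, 2, 2, 1, 0]
sum = 13

13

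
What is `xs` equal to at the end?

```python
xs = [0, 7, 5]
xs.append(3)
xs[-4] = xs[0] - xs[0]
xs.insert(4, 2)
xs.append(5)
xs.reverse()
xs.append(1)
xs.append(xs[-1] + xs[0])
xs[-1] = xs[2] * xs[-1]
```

append 3 → [0, 7, 5, 3]
xs[-4] = xs[0]-xs[0] = 0-0 = 0 → [0, 7, 5, 3]
insert 2 at 4 → [0, 7, 5, 3, 2]
append 5 → [0, 7, 5, 3, 2, 5]
reverse → [5, 2, 3, 5, 7, 0]
append 1 → [5, 2, 3, 5, 7, 0, 1]
append xs[-1]+xs[0] = 1+5 = 6 → [5, 2, 3, 5, 7, 0, 1, 6]
xs[-1] = xs[2]*xs[-1] = 3*6 = 18 → [5, 2, 3, 5, 7, 0, 1, 18]

[5, 2, 3, 5, 7, 0, 1, 18]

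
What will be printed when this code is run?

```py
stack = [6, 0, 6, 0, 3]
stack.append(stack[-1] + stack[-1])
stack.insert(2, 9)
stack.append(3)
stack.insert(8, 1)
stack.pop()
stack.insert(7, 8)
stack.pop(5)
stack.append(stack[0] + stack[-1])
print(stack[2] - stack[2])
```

append stack[-1]+stack[-1] = 3+3 = 6 → [6, 0, 6, 0, 3, 6]
insert 9 at 2 → [6, 0, 9, 6, 0, 3, 6]
append 3 → [6, 0, 9, 6, 0, 3, 6, 3]
insert 1 at 8 → [6, 0, 9, 6, 0, 3, 6, 3, 1]
pop() removes 1 → [6, 0, 9, 6, 0, 3, 6, 3]
insert 8 at 7 → [6, 0, 9, 6, 0, 3, 6, 8, 3]
pop(5) removes 3 → [6, 0, 9, 6, 0, 6, 8, 3]
append stack[0]+stack[-1] = 6+3 = 9 → [6, 0, 9, 6, 0, 6, 8, 3, 9]
stack[2]-stack[2] = 9-9 = 0

0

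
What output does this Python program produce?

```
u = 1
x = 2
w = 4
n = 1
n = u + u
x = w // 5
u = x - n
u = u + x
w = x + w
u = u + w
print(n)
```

2

n = 1+1 = 2
x = 4//5 = 0
u = 0-2 = -2
u = (-2)+0 = -2
w = 0+4 = 4
u = (-2)+4 = 2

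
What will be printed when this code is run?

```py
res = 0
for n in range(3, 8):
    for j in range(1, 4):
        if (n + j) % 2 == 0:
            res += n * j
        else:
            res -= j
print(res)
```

66

n=3,j=1: even sum, res = 0+3 = 3
n=3,j=2: odd sum, res = 3-2 = 1
n=3,j=3: even sum, res = 1+9 = 10
n=4,j=1: odd sum, res = 10-1 = 9
n=4,j=2: even sum, res = 9+8 = 17
n=4,j=3: odd sum, res = 17-3 = 14
n=5,j=1: even sum, res = 14+5 = 19
n=5,j=2: odd sum, res = 19-2 = 17
n=5,j=3: even sum, res = 17+15 = 32
n=6,j=1: odd sum, res = 32-1 = 31
n=6,j=2: even sum, res = 31+12 = 43
n=6,j=3: odd sum, res = 43-3 = 40
n=7,j=1: even sum, res = 40+7 = 47
n=7,j=2: odd sum, res = 47-2 = 45
n=7,j=3: even sum, res = 45+21 = 66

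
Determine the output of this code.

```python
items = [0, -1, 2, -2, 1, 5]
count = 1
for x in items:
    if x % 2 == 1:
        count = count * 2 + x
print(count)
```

x=0: not odd
x=-1: odd, count = 1*2+(-1) = 1
x=2: not odd
x=-2: not odd
x=1: odd, count = 1*2+1 = 3
x=5: odd, count = 3*2+5 = 11

11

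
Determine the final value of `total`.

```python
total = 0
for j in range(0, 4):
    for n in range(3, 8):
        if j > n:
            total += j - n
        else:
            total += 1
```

j=0,n=3: not 0>3, total = 0+1 = 1
j=0,n=4: not 0>4, total = 1+1 = 2
j=0,n=5: not 0>5, total = 2+1 = 3
j=0,n=6: not 0>6, total = 3+1 = 4
j=0,n=7: not 0>7, total = 4+1 = 5
j=1,n=3: not 1>3, total = 5+1 = 6
j=1,n=4: not 1>4, total = 6+1 = 7
j=1,n=5: not 1>5, total = 7+1 = 8
j=1,n=6: not 1>6, total = 8+1 = 9
j=1,n=7: not 1>7, total = 9+1 = 10
j=2,n=3: not 2>3, total = 10+1 = 11
j=2,n=4: not 2>4, total = 11+1 = 12
j=2,n=5: not 2>5, total = 12+1 = 13
j=2,n=6: not 2>6, total = 13+1 = 14
j=2,n=7: not 2>7, total = 14+1 = 15
j=3,n=3: not 3>3, total = 15+1 = 16
j=3,n=4: not 3>4, total = 16+1 = 17
j=3,n=5: not 3>5, total = 17+1 = 18
j=3,n=6: not 3>6, total = 18+1 = 19
j=3,n=7: not 3>7, total = 19+1 = 20

20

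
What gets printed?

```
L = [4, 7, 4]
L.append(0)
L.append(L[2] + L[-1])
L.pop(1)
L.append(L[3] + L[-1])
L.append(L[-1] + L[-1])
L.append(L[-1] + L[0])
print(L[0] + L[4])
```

12

append 0 → [4, 7, 4, 0]
append L[2]+L[-1] = 4+0 = 4 → [4, 7, 4, 0, 4]
pop(1) removes 7 → [4, 4, 0, 4]
append L[3]+L[-1] = 4+4 = 8 → [4, 4, 0, 4, 8]
append L[-1]+L[-1] = 8+8 = 16 → [4, 4, 0, 4, 8, 16]
append L[-1]+L[0] = 16+4 = 20 → [4, 4, 0, 4, 8, 16, 20]
L[0]+L[4] = 4+8 = 12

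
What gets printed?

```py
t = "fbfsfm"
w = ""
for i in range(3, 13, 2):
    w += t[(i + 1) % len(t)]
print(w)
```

i=3: add t[4]='f' → 'f'
i=5: add t[0]='f' → 'ff'
i=7: add t[2]='f' → 'fff'
i=9: add t[4]='f' → 'ffff'
i=11: add t[0]='f' → 'fffff'

fffff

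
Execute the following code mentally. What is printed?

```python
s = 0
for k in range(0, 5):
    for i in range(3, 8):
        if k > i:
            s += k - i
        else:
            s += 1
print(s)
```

25

k=0,i=3: not 0>3, s = 0+1 = 1
k=0,i=4: not 0>4, s = 1+1 = 2
k=0,i=5: not 0>5, s = 2+1 = 3
k=0,i=6: not 0>6, s = 3+1 = 4
k=0,i=7: not 0>7, s = 4+1 = 5
k=1,i=3: not 1>3, s = 5+1 = 6
k=1,i=4: not 1>4, s = 6+1 = 7
k=1,i=5: not 1>5, s = 7+1 = 8
k=1,i=6: not 1>6, s = 8+1 = 9
k=1,i=7: not 1>7, s = 9+1 = 10
k=2,i=3: not 2>3, s = 10+1 = 11
k=2,i=4: not 2>4, s = 11+1 = 12
k=2,i=5: not 2>5, s = 12+1 = 13
k=2,i=6: not 2>6, s = 13+1 = 14
k=2,i=7: not 2>7, s = 14+1 = 15
k=3,i=3: not 3>3, s = 15+1 = 16
k=3,i=4: not 3>4, s = 16+1 = 17
k=3,i=5: not 3>5, s = 17+1 = 18
k=3,i=6: not 3>6, s = 18+1 = 19
k=3,i=7: not 3>7, s = 19+1 = 20
k=4,i=3: 4>3, s = 20+1 = 21
k=4,i=4: not 4>4, s = 21+1 = 22
k=4,i=5: not 4>5, s = 22+1 = 23
k=4,i=6: not 4>6, s = 23+1 = 24
k=4,i=7: not 4>7, s = 24+1 = 25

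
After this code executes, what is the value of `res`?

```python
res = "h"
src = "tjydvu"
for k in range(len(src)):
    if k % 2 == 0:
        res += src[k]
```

k=0: add 't' → 'ht'
k=1: skip
k=2: add 'y' → 'hty'
k=3: skip
k=4: add 'v' → 'htyv'
k=5: skip

'htyv'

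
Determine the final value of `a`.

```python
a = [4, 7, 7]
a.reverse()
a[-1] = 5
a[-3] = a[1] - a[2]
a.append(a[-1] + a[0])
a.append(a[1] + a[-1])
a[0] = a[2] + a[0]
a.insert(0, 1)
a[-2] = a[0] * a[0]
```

[1, 7, 7, 5, 1, 14]

reverse → [7, 7, 4]
a[-1] = 5 → [7, 7, 5]
a[-3] = a[1]-a[2] = 7-5 = 2 → [2, 7, 5]
append a[-1]+a[0] = 5+2 = 7 → [2, 7, 5, 7]
append a[1]+a[-1] = 7+7 = 14 → [2, 7, 5, 7, 14]
a[0] = a[2]+a[0] = 5+2 = 7 → [7, 7, 5, 7, 14]
insert 1 at 0 → [1, 7, 7, 5, 7, 14]
a[-2] = a[0]*a[0] = 1*1 = 1 → [1, 7, 7, 5, 1, 14]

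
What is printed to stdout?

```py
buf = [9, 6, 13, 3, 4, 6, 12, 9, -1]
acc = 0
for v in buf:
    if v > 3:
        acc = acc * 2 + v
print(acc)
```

1065

v=9: >3, acc = 0*2+9 = 9
v=6: >3, acc = 9*2+6 = 24
v=13: >3, acc = 24*2+13 = 61
v=3: not >3
v=4: >3, acc = 61*2+4 = 126
v=6: >3, acc = 126*2+6 = 258
v=12: >3, acc = 258*2+12 = 528
v=9: >3, acc = 528*2+9 = 1065
v=-1: not >3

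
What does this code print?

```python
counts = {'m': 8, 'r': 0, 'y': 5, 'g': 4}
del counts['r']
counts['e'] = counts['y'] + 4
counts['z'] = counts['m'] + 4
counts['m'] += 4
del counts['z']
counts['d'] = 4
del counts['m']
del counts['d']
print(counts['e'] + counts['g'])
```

del 'r' → {'m': 8, 'y': 5, 'g': 4}
counts['e'] = counts['y']+4 = 9 → {'m': 8, 'y': 5, 'g': 4, 'e': 9}
counts['z'] = counts['m']+4 = 12 → {'m': 8, 'y': 5, 'g': 4, 'e': 9, 'z': 12}
counts['m'] = 8+4 = 12 → {'m': 12, 'y': 5, 'g': 4, 'e': 9, 'z': 12}
del 'z' → {'m': 12, 'y': 5, 'g': 4, 'e': 9}
counts['d'] = 4 → {'m': 12, 'y': 5, 'g': 4, 'e': 9, 'd': 4}
del 'm' → {'y': 5, 'g': 4, 'e': 9, 'd': 4}
del 'd' → {'y': 5, 'g': 4, 'e': 9}
counts['e']+counts['g'] = 9+4 = 13

13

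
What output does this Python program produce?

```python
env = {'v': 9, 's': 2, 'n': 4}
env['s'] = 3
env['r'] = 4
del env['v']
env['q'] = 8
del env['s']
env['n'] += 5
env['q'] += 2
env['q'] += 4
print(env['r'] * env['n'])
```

env['s'] = 3 → {'v': 9, 's': 3, 'n': 4}
env['r'] = 4 → {'v': 9, 's': 3, 'n': 4, 'r': 4}
del 'v' → {'s': 3, 'n': 4, 'r': 4}
env['q'] = 8 → {'s': 3, 'n': 4, 'r': 4, 'q': 8}
del 's' → {'n': 4, 'r': 4, 'q': 8}
env['n'] = 4+5 = 9 → {'n': 9, 'r': 4, 'q': 8}
env['q'] = 8+2 = 10 → {'n': 9, 'r': 4, 'q': 10}
env['q'] = 10+4 = 14 → {'n': 9, 'r': 4, 'q': 14}
env['r']*env['n'] = 4*9 = 36

36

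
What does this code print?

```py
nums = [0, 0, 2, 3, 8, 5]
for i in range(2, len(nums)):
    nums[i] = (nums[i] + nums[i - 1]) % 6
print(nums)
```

i=2: nums[2] = (2+0)%6 = 2 → [0, 0, 2, 3, 8, 5]
i=3: nums[3] = (3+2)%6 = 5 → [0, 0, 2, 5, 8, 5]
i=4: nums[4] = (8+5)%6 = 1 → [0, 0, 2, 5, 1, 5]
i=5: nums[5] = (5+1)%6 = 0 → [0, 0, 2, 5, 1, 0]

[0, 0, 2, 5, 1, 0]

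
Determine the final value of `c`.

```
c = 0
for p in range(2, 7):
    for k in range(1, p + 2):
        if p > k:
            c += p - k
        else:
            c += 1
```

p=2,k=1: 2>1, c = 0+1 = 1
p=2,k=2: not 2>2, c = 1+1 = 2
p=2,k=3: not 2>3, c = 2+1 = 3
p=3,k=1: 3>1, c = 3+2 = 5
p=3,k=2: 3>2, c = 5+1 = 6
p=3,k=3: not 3>3, c = 6+1 = 7
p=3,k=4: not 3>4, c = 7+1 = 8
p=4,k=1: 4>1, c = 8+3 = 11
p=4,k=2: 4>2, c = 11+2 = 13
p=4,k=3: 4>3, c = 13+1 = 14
p=4,k=4: not 4>4, c = 14+1 = 15
p=4,k=5: not 4>5, c = 15+1 = 16
p=5,k=1: 5>1, c = 16+4 = 20
p=5,k=2: 5>2, c = 20+3 = 23
p=5,k=3: 5>3, c = 23+2 = 25
p=5,k=4: 5>4, c = 25+1 = 26
p=5,k=5: not 5>5, c = 26+1 = 27
p=5,k=6: not 5>6, c = 27+1 = 28
p=6,k=1: 6>1, c = 28+5 = 33
p=6,k=2: 6>2, c = 33+4 = 37
p=6,k=3: 6>3, c = 37+3 = 40
p=6,k=4: 6>4, c = 40+2 = 42
p=6,k=5: 6>5, c = 42+1 = 43
p=6,k=6: not 6>6, c = 43+1 = 44
p=6,k=7: not 6>7, c = 44+1 = 45

45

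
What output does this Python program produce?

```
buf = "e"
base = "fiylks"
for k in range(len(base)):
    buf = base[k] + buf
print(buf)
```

k=0: prepend 'f' → 'fe'
k=1: prepend 'i' → 'ife'
k=2: prepend 'y' → 'yife'
k=3: prepend 'l' → 'lyife'
k=4: prepend 'k' → 'klyife'
k=5: prepend 's' → 'sklyife'

sklyife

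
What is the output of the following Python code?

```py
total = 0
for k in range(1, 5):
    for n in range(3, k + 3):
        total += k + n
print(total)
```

70

k=1,n=3: total = 0+4 = 4
k=2,n=3: total = 4+5 = 9
k=2,n=4: total = 9+6 = 15
k=3,n=3: total = 15+6 = 21
k=3,n=4: total = 21+7 = 28
k=3,n=5: total = 28+8 = 36
k=4,n=3: total = 36+7 = 43
k=4,n=4: total = 43+8 = 51
k=4,n=5: total = 51+9 = 60
k=4,n=6: total = 60+10 = 70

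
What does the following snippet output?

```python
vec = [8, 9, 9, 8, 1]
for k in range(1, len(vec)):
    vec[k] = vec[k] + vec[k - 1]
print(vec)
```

k=1: vec[1] = 9+8 = 17 → [8, 17, 9, 8, 1]
k=2: vec[2] = 9+17 = 26 → [8, 17, 26, 8, 1]
k=3: vec[3] = 8+26 = 34 → [8, 17, 26, 34, 1]
k=4: vec[4] = 1+34 = 35 → [8, 17, 26, 34, 35]

[8, 17, 26, 34, 35]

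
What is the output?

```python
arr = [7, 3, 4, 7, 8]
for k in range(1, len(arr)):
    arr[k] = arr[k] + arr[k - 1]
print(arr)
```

[7, 10, 14, 21, 29]

k=1: arr[1] = 3+7 = 10 → [7, 10, 4, 7, 8]
k=2: arr[2] = 4+10 = 14 → [7, 10, 14, 7, 8]
k=3: arr[3] = 7+14 = 21 → [7, 10, 14, 21, 8]
k=4: arr[4] = 8+21 = 29 → [7, 10, 14, 21, 29]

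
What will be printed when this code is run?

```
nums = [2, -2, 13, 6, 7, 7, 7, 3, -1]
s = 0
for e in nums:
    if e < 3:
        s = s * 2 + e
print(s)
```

e=2: <3, s = 0*2+2 = 2
e=-2: <3, s = 2*2+(-2) = 2
e=13: not <3
e=6: not <3
e=7: not <3
e=7: not <3
e=7: not <3
e=3: not <3
e=-1: <3, s = 2*2+(-1) = 3

3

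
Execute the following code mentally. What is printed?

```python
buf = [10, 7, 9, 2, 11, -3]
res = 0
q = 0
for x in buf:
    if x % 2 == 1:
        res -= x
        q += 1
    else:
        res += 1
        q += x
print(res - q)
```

-38

x=10: not odd, res = 0+1 = 1; q=10
x=7: odd, res = 1-7 = -6; q=11
x=9: odd, res = (-6)-9 = -15; q=12
x=2: not odd, res = (-15)+1 = -14; q=14
x=11: odd, res = (-14)-11 = -25; q=15
x=-3: odd, res = (-25)-(-3) = -22; q=16
res-q = (-22)-16 = -38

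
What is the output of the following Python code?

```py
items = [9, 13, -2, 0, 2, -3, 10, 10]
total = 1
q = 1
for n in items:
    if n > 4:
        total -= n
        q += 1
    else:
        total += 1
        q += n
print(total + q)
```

n=9: >4, total = 1-9 = -8; q=2
n=13: >4, total = (-8)-13 = -21; q=3
n=-2: not >4, total = (-21)+1 = -20; q=1
n=0: not >4, total = (-20)+1 = -19; q=1
n=2: not >4, total = (-19)+1 = -18; q=3
n=-3: not >4, total = (-18)+1 = -17; q=0
n=10: >4, total = (-17)-10 = -27; q=1
n=10: >4, total = (-27)-10 = -37; q=2
total+q = (-37)+2 = -35

-35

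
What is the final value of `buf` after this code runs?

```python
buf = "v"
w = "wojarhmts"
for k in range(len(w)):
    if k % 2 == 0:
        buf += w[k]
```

k=0: add 'w' → 'vw'
k=1: skip
k=2: add 'j' → 'vwj'
k=3: skip
k=4: add 'r' → 'vwjr'
k=5: skip
k=6: add 'm' → 'vwjrm'
k=7: skip
k=8: add 's' → 'vwjrms'

'vwjrms'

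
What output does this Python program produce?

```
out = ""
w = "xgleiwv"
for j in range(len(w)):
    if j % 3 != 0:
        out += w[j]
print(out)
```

gliw

j=0: skip
j=1: add 'g' → 'g'
j=2: add 'l' → 'gl'
j=3: skip
j=4: add 'i' → 'gli'
j=5: add 'w' → 'gliw'
j=6: skip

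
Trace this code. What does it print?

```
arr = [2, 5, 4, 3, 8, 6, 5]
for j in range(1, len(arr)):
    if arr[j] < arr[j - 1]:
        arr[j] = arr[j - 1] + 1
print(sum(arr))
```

j=1: 5>=2, unchanged → [2, 5, 4, 3, 8, 6, 5]
j=2: 4<5, arr[2] = 5+1 = 6 → [2, 5, 6, 3, 8, 6, 5]
j=3: 3<6, arr[3] = 6+1 = 7 → [2, 5, 6, 7, 8, 6, 5]
j=4: 8>=7, unchanged → [2, 5, 6, 7, 8, 6, 5]
j=5: 6<8, arr[5] = 8+1 = 9 → [2, 5, 6, 7, 8, 9, 5]
j=6: 5<9, arr[6] = 9+1 = 10 → [2, 5, 6, 7, 8, 9, 10]
sum = 47

47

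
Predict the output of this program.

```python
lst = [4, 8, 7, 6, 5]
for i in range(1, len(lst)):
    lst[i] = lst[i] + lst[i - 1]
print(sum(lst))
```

i=1: lst[1] = 8+4 = 12 → [4, 12, 7, 6, 5]
i=2: lst[2] = 7+12 = 19 → [4, 12, 19, 6, 5]
i=3: lst[3] = 6+19 = 25 → [4, 12, 19, 25, 5]
i=4: lst[4] = 5+25 = 30 → [4, 12, 19, 25, 30]
sum = 90

90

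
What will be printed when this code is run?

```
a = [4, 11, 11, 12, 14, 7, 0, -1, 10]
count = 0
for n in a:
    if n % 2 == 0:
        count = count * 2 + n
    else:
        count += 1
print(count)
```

n=4: even, count = 0*2+4 = 4
n=11: not even, count = 4+1 = 5
n=11: not even, count = 5+1 = 6
n=12: even, count = 6*2+12 = 24
n=14: even, count = 24*2+14 = 62
n=7: not even, count = 62+1 = 63
n=0: even, count = 63*2+0 = 126
n=-1: not even, count = 126+1 = 127
n=10: even, count = 127*2+10 = 264

264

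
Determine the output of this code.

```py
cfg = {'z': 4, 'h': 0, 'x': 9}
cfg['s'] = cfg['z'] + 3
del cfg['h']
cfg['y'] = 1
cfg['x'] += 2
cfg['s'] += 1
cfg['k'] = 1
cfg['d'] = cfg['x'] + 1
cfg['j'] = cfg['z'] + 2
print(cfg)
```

{'z': 4, 'x': 11, 's': 8, 'y': 1, 'k': 1, 'd': 12, 'j': 6}

cfg['s'] = cfg['z']+3 = 7 → {'z': 4, 'h': 0, 'x': 9, 's': 7}
del 'h' → {'z': 4, 'x': 9, 's': 7}
cfg['y'] = 1 → {'z': 4, 'x': 9, 's': 7, 'y': 1}
cfg['x'] = 9+2 = 11 → {'z': 4, 'x': 11, 's': 7, 'y': 1}
cfg['s'] = 7+1 = 8 → {'z': 4, 'x': 11, 's': 8, 'y': 1}
cfg['k'] = 1 → {'z': 4, 'x': 11, 's': 8, 'y': 1, 'k': 1}
cfg['d'] = cfg['x']+1 = 12 → {'z': 4, 'x': 11, 's': 8, 'y': 1, 'k': 1, 'd': 12}
cfg['j'] = cfg['z']+2 = 6 → {'z': 4, 'x': 11, 's': 8, 'y': 1, 'k': 1, 'd': 12, 'j': 6}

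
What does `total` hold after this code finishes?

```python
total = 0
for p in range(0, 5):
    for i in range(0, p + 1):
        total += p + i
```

p=0,i=0: total = 0+0 = 0
p=1,i=0: total = 0+1 = 1
p=1,i=1: total = 1+2 = 3
p=2,i=0: total = 3+2 = 5
p=2,i=1: total = 5+3 = 8
p=2,i=2: total = 8+4 = 12
p=3,i=0: total = 12+3 = 15
p=3,i=1: total = 15+4 = 19
p=3,i=2: total = 19+5 = 24
p=3,i=3: total = 24+6 = 30
p=4,i=0: total = 30+4 = 34
p=4,i=1: total = 34+5 = 39
p=4,i=2: total = 39+6 = 45
p=4,i=3: total = 45+7 = 52
p=4,i=4: total = 52+8 = 60

60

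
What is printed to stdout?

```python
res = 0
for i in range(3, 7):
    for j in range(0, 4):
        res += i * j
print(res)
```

i=3,j=0: res = 0+0 = 0
i=3,j=1: res = 0+3 = 3
i=3,j=2: res = 3+6 = 9
i=3,j=3: res = 9+9 = 18
i=4,j=0: res = 18+0 = 18
i=4,j=1: res = 18+4 = 22
i=4,j=2: res = 22+8 = 30
i=4,j=3: res = 30+12 = 42
i=5,j=0: res = 42+0 = 42
i=5,j=1: res = 42+5 = 47
i=5,j=2: res = 47+10 = 57
i=5,j=3: res = 57+15 = 72
i=6,j=0: res = 72+0 = 72
i=6,j=1: res = 72+6 = 78
i=6,j=2: res = 78+12 = 90
i=6,j=3: res = 90+18 = 108

108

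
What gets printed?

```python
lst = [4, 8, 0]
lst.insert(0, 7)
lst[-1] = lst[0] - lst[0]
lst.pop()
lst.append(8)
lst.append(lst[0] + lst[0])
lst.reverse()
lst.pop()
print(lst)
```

insert 7 at 0 → [7, 4, 8, 0]
lst[-1] = lst[0]-lst[0] = 7-7 = 0 → [7, 4, 8, 0]
pop() removes 0 → [7, 4, 8]
append 8 → [7, 4, 8, 8]
append lst[0]+lst[0] = 7+7 = 14 → [7, 4, 8, 8, 14]
reverse → [14, 8, 8, 4, 7]
pop() removes 7 → [14, 8, 8, 4]

[14, 8, 8, 4]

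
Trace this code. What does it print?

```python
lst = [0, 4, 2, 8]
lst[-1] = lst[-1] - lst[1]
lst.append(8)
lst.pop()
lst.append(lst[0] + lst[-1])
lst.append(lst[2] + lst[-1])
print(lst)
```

[0, 4, 2, 4, 4, 6]

lst[-1] = lst[-1]-lst[1] = 8-4 = 4 → [0, 4, 2, 4]
append 8 → [0, 4, 2, 4, 8]
pop() removes 8 → [0, 4, 2, 4]
append lst[0]+lst[-1] = 0+4 = 4 → [0, 4, 2, 4, 4]
append lst[2]+lst[-1] = 2+4 = 6 → [0, 4, 2, 4, 4, 6]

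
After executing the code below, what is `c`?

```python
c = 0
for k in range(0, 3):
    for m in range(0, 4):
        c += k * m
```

18

k=0,m=0: c = 0+0 = 0
k=0,m=1: c = 0+0 = 0
k=0,m=2: c = 0+0 = 0
k=0,m=3: c = 0+0 = 0
k=1,m=0: c = 0+0 = 0
k=1,m=1: c = 0+1 = 1
k=1,m=2: c = 1+2 = 3
k=1,m=3: c = 3+3 = 6
k=2,m=0: c = 6+0 = 6
k=2,m=1: c = 6+2 = 8
k=2,m=2: c = 8+4 = 12
k=2,m=3: c = 12+6 = 18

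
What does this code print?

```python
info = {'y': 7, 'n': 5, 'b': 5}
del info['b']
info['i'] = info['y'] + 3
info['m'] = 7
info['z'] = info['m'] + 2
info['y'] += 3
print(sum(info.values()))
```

del 'b' → {'y': 7, 'n': 5}
info['i'] = info['y']+3 = 10 → {'y': 7, 'n': 5, 'i': 10}
info['m'] = 7 → {'y': 7, 'n': 5, 'i': 10, 'm': 7}
info['z'] = info['m']+2 = 9 → {'y': 7, 'n': 5, 'i': 10, 'm': 7, 'z': 9}
info['y'] = 7+3 = 10 → {'y': 10, 'n': 5, 'i': 10, 'm': 7, 'z': 9}
sum of values = 41

41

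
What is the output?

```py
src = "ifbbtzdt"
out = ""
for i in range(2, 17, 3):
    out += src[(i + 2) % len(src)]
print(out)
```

ttbzi

i=2: add src[4]='t' → 't'
i=5: add src[7]='t' → 'tt'
i=8: add src[2]='b' → 'ttb'
i=11: add src[5]='z' → 'ttbz'
i=14: add src[0]='i' → 'ttbzi'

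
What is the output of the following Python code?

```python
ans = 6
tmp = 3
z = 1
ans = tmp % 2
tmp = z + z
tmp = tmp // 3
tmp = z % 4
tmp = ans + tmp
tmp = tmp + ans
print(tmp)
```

3

ans = 3%2 = 1
tmp = 1+1 = 2
tmp = 2//3 = 0
tmp = 1%4 = 1
tmp = 1+1 = 2
tmp = 2+1 = 3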